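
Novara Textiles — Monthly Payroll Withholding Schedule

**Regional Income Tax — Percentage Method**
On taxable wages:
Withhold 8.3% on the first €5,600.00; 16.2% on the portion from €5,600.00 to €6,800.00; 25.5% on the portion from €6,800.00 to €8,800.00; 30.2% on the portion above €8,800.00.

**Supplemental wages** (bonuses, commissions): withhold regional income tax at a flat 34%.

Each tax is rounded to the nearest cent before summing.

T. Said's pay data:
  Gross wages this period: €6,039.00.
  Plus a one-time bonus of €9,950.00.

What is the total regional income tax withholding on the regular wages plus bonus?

€3,918.92

Regional Income Tax: taxable = €6,039.00
  €464.80 + 16.2% × (€6,039.00 − €5,600.00) = €464.80 + 16.2% × €439.00 = €535.92
Supplemental (34% flat on bonus): 34% × €9,950.00 = €3,383.00
Total regional income tax: €535.92 + €3,383.00 = €3,918.92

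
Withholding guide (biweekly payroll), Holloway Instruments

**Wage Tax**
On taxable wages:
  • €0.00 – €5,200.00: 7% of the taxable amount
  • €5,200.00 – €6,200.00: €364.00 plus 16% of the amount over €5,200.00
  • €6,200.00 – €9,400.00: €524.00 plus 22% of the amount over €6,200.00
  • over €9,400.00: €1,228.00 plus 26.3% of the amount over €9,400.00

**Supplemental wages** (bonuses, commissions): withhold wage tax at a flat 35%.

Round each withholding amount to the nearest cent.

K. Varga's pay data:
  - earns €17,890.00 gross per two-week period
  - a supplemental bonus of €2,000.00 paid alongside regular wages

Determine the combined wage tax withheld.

Wage Tax: taxable = €17,890.00
  €1,228.00 + 26.3% × (€17,890.00 − €9,400.00) = €1,228.00 + 26.3% × €8,490.00 = €3,460.87
Supplemental (35% flat on bonus): 35% × €2,000.00 = €700.00
Total wage tax: €3,460.87 + €700.00 = €4,160.87

€4,160.87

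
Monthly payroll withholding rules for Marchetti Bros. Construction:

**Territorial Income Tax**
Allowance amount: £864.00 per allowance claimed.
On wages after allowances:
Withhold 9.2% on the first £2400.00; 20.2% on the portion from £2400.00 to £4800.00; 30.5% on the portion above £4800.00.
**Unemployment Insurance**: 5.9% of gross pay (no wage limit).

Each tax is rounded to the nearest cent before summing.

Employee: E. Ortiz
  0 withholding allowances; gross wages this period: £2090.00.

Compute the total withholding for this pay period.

£315.59

Territorial Income Tax: taxable = £2090.00
  9.2% × £2090.00 = £192.28
Unemployment Insurance: 5.9% × £2090.00 = £123.31
Total: £192.28 + £123.31 = £315.59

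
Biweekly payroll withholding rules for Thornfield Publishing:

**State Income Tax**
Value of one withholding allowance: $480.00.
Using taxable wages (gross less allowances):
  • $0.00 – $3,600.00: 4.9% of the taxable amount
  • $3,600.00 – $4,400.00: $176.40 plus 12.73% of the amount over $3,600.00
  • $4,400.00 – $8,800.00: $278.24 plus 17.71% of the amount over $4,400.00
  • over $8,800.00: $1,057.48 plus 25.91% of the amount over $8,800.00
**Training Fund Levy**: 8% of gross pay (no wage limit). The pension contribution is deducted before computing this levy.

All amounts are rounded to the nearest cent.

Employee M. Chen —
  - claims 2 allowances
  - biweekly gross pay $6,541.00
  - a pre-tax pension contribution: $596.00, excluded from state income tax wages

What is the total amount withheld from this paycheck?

State Income Tax: taxable = $6,541.00 − $596.00 − 2×$480.00 = $4,985.00
  $278.24 + 17.71% × ($4,985.00 − $4,400.00) = $278.24 + 17.71% × $585.00 = $381.84
Training Fund Levy: 8% × $5,945.00 = $475.60
Total: $381.84 + $475.60 = $857.44

$857.44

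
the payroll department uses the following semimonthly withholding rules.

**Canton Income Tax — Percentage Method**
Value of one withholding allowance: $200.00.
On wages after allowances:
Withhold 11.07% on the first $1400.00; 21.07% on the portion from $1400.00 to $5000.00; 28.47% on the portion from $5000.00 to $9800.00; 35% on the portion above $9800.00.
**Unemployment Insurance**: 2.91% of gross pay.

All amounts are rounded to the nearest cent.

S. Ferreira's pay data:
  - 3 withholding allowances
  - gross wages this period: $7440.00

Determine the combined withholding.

Canton Income Tax: taxable = $7440.00 − 3×$200.00 = $6840.00
  $913.50 + 28.47% × ($6840.00 − $5000.00) = $913.50 + 28.47% × $1840.00 = $1437.35
Unemployment Insurance: 2.91% × $7440.00 = $216.50
Total: $1437.35 + $216.50 = $1653.85

$1653.85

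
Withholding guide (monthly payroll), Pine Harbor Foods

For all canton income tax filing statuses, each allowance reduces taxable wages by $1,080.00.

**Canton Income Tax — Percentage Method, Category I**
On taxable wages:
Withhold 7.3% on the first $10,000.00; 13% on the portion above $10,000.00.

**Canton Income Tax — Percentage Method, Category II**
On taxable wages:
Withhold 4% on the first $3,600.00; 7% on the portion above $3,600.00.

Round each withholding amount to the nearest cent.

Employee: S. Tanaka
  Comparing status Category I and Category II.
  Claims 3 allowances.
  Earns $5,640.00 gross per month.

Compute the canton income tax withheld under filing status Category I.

Canton Income Tax (Category I): taxable = $5,640.00 − 3×$1,080.00 = $2,400.00
  7.3% × $2,400.00 = $175.20

$175.20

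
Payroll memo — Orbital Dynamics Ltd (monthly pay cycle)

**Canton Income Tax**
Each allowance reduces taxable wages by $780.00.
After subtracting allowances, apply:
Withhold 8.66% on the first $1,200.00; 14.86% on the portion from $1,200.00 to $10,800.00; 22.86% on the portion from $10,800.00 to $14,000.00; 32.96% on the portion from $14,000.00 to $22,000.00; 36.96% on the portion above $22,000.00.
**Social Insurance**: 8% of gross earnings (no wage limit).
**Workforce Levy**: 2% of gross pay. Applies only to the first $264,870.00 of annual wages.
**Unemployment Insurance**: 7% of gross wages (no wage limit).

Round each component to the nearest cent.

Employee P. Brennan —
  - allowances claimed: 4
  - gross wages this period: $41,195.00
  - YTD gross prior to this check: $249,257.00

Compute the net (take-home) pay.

Canton Income Tax: taxable = $41,195.00 − 4×$780.00 = $38,075.00
  $4,898.80 + 36.96% × ($38,075.00 − $22,000.00) = $4,898.80 + 36.96% × $16,075.00 = $10,840.12
Social Insurance: 8% × $41,195.00 = $3,295.60
Workforce Levy: cap $264,870.00 − YTD $249,257.00 = $15,613.00 subject; 2% × $15,613.00 = $312.26
Unemployment Insurance: 7% × $41,195.00 = $2,883.65
Total withheld: $10,840.12 + $3,295.60 + $312.26 + $2,883.65 = $17,331.63
Net pay: $41,195.00 − $17,331.63 = $23,863.37

$23,863.37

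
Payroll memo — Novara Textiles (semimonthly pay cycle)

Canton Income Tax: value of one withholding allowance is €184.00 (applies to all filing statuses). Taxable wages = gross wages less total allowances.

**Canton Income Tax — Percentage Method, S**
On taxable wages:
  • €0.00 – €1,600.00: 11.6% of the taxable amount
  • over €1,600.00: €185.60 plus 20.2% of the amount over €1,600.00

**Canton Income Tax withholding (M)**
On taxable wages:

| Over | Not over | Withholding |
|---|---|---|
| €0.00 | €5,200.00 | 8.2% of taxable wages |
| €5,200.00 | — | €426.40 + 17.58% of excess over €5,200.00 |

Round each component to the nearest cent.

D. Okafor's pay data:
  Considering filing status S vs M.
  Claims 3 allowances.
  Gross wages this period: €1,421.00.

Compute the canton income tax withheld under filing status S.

€100.80

Canton Income Tax (S): taxable = €1,421.00 − 3×€184.00 = €869.00
  11.6% × €869.00 = €100.80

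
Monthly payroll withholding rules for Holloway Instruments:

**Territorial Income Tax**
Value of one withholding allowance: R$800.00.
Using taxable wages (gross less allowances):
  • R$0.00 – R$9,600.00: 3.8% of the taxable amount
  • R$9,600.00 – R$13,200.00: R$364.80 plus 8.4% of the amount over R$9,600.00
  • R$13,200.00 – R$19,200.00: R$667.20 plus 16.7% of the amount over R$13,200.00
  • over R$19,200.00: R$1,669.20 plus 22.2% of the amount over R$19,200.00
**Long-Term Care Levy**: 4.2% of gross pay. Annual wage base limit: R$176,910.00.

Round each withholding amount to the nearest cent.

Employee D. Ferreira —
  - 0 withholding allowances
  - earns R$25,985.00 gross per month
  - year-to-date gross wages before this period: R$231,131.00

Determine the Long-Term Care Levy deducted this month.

R$0.00

Long-Term Care Levy: YTD R$231,131.00 ≥ cap R$176,910.00 → R$0.00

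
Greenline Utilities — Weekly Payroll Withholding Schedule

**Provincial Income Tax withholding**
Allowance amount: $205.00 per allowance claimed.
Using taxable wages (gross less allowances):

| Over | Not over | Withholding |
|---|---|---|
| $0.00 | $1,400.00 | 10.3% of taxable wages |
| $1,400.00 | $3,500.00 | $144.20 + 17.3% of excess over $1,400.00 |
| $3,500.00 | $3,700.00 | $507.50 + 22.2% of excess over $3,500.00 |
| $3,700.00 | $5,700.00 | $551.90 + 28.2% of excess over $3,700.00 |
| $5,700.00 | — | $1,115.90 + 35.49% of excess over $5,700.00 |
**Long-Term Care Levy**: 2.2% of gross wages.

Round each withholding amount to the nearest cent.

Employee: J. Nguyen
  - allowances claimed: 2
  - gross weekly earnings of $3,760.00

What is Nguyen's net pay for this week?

$3,195.73

Provincial Income Tax: taxable = $3,760.00 − 2×$205.00 = $3,350.00
  $144.20 + 17.3% × ($3,350.00 − $1,400.00) = $144.20 + 17.3% × $1,950.00 = $481.55
Long-Term Care Levy: 2.2% × $3,760.00 = $82.72
Total withheld: $481.55 + $82.72 = $564.27
Net pay: $3,760.00 − $564.27 = $3,195.73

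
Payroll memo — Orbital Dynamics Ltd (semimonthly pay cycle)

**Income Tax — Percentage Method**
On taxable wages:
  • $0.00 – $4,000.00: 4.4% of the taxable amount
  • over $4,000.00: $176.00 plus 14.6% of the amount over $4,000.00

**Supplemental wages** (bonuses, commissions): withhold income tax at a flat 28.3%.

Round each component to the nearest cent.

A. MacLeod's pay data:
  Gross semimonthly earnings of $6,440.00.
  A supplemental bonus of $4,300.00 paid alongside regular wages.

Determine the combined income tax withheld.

$1,749.14

Income Tax: taxable = $6,440.00
  $176.00 + 14.6% × ($6,440.00 − $4,000.00) = $176.00 + 14.6% × $2,440.00 = $532.24
Supplemental (28.3% flat on bonus): 28.3% × $4,300.00 = $1,216.90
Total income tax: $532.24 + $1,216.90 = $1,749.14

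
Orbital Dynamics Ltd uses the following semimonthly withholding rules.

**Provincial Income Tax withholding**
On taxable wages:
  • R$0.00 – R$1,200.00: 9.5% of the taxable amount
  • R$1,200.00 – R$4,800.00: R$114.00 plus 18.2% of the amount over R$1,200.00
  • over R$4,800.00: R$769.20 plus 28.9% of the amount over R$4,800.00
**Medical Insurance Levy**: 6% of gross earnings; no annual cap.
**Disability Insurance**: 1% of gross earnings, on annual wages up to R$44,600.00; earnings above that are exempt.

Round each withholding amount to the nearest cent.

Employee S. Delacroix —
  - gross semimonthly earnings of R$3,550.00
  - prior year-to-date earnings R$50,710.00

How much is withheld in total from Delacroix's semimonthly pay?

Provincial Income Tax: taxable = R$3,550.00
  R$114.00 + 18.2% × (R$3,550.00 − R$1,200.00) = R$114.00 + 18.2% × R$2,350.00 = R$541.70
Medical Insurance Levy: 6% × R$3,550.00 = R$213.00
Disability Insurance: YTD R$50,710.00 ≥ cap R$44,600.00 → R$0.00
Total: R$541.70 + R$213.00 + R$0.00 = R$754.70

R$754.70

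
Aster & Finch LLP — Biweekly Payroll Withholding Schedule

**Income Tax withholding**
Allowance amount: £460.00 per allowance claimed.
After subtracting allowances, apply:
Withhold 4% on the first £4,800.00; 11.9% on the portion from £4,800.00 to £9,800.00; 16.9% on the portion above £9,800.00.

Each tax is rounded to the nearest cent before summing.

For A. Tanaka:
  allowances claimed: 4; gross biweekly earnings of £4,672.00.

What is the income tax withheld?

Income Tax: taxable = £4,672.00 − 4×£460.00 = £2,832.00
  4% × £2,832.00 = £113.28

£113.28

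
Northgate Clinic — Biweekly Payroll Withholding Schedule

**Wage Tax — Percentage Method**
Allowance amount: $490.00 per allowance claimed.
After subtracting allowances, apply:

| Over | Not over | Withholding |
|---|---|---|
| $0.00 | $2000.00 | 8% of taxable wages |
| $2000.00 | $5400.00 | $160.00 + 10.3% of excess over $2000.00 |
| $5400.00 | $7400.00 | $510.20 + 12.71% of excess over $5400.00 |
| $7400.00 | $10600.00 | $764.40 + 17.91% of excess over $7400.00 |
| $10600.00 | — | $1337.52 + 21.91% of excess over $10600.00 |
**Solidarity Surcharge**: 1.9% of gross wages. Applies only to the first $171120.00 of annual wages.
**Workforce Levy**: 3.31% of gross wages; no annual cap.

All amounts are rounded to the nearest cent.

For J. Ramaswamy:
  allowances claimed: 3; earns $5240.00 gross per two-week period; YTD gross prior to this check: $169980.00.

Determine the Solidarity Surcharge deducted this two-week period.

$21.66

Solidarity Surcharge: cap $171120.00 − YTD $169980.00 = $1140.00 subject; 1.9% × $1140.00 = $21.66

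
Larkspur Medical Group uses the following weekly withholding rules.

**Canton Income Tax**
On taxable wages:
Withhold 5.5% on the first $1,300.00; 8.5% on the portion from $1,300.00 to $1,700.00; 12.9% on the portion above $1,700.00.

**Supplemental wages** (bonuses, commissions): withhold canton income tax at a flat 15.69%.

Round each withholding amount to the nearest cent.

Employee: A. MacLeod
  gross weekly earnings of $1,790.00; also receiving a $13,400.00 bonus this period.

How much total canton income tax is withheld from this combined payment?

Canton Income Tax: taxable = $1,790.00
  $105.50 + 12.9% × ($1,790.00 − $1,700.00) = $105.50 + 12.9% × $90.00 = $117.11
Supplemental (15.69% flat on bonus): 15.69% × $13,400.00 = $2,102.46
Total canton income tax: $117.11 + $2,102.46 = $2,219.57

$2,219.57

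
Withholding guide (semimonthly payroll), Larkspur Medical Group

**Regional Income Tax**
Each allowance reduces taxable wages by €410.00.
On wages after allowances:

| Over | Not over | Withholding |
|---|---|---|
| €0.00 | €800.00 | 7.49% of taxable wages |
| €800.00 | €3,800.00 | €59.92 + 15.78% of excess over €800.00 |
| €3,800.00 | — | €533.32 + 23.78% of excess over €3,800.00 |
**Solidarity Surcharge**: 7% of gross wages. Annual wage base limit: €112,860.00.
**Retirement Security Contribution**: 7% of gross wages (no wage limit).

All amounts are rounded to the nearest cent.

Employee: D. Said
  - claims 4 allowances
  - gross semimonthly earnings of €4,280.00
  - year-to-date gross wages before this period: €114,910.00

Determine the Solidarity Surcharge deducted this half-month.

€0.00

Solidarity Surcharge: YTD €114,910.00 ≥ cap €112,860.00 → €0.00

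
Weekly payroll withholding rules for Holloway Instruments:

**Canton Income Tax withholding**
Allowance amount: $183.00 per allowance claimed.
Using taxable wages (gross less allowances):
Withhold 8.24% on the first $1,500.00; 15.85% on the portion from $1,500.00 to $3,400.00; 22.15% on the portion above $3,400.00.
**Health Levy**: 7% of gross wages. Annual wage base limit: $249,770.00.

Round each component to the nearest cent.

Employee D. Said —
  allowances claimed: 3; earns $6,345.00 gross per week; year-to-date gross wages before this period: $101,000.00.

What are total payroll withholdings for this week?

Canton Income Tax: taxable = $6,345.00 − 3×$183.00 = $5,796.00
  $424.75 + 22.15% × ($5,796.00 − $3,400.00) = $424.75 + 22.15% × $2,396.00 = $955.46
Health Levy: 7% × $6,345.00 = $444.15
Total: $955.46 + $444.15 = $1,399.61

$1,399.61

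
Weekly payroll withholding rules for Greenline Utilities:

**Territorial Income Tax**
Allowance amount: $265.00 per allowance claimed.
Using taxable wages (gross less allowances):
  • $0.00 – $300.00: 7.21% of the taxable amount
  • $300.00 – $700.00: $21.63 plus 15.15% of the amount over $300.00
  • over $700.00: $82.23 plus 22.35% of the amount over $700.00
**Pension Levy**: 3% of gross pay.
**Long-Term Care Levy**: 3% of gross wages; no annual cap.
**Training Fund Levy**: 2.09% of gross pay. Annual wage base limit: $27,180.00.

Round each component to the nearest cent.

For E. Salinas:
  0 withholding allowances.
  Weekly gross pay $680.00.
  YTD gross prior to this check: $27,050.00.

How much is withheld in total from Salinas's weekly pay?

Territorial Income Tax: taxable = $680.00
  $21.63 + 15.15% × ($680.00 − $300.00) = $21.63 + 15.15% × $380.00 = $79.20
Pension Levy: 3% × $680.00 = $20.40
Long-Term Care Levy: 3% × $680.00 = $20.40
Training Fund Levy: cap $27,180.00 − YTD $27,050.00 = $130.00 subject; 2.09% × $130.00 = $2.72
Total: $79.20 + $20.40 + $20.40 + $2.72 = $122.72

$122.72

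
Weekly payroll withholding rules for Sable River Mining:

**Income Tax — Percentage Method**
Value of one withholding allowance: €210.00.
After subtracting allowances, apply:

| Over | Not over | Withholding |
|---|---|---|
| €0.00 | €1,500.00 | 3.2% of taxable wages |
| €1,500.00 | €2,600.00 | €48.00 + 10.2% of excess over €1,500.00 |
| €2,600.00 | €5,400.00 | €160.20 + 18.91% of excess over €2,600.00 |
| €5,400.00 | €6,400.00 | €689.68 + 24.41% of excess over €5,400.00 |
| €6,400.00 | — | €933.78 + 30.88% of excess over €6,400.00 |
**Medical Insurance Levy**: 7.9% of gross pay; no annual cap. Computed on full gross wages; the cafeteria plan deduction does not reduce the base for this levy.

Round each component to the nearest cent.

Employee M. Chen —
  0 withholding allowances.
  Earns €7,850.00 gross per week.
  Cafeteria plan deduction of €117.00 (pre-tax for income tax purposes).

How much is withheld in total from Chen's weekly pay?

€1,965.56

Income Tax: taxable = €7,850.00 − €117.00 = €7,733.00
  €933.78 + 30.88% × (€7,733.00 − €6,400.00) = €933.78 + 30.88% × €1,333.00 = €1,345.41
Medical Insurance Levy: 7.9% × €7,850.00 = €620.15
Total: €1,345.41 + €620.15 = €1,965.56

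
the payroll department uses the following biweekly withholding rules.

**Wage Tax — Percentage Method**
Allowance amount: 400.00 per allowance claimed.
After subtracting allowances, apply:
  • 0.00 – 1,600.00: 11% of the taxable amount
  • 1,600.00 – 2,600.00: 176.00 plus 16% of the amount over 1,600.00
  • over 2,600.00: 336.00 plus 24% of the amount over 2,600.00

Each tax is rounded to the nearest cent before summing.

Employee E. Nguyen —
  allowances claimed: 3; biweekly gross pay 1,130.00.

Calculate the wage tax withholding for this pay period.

0.00

Wage Tax: taxable = 1,130.00 − 3×400.00 = -70.00
  Taxable ≤ 0 → 0.00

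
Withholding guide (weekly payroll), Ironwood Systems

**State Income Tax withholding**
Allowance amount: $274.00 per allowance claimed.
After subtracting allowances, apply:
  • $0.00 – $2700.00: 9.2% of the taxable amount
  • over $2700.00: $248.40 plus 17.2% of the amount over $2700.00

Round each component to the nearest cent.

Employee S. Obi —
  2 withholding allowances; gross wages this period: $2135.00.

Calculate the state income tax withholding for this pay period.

State Income Tax: taxable = $2135.00 − 2×$274.00 = $1587.00
  9.2% × $1587.00 = $146.00

$146.00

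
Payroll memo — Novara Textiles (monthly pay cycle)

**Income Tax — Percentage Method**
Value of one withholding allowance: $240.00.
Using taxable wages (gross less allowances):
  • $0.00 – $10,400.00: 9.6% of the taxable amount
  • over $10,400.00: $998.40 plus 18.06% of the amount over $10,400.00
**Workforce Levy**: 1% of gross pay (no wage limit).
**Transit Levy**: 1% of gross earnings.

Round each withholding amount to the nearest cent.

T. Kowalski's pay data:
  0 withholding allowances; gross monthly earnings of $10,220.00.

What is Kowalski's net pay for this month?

Income Tax: taxable = $10,220.00
  9.6% × $10,220.00 = $981.12
Workforce Levy: 1% × $10,220.00 = $102.20
Transit Levy: 1% × $10,220.00 = $102.20
Total withheld: $981.12 + $102.20 + $102.20 = $1,185.52
Net pay: $10,220.00 − $1,185.52 = $9,034.48

$9,034.48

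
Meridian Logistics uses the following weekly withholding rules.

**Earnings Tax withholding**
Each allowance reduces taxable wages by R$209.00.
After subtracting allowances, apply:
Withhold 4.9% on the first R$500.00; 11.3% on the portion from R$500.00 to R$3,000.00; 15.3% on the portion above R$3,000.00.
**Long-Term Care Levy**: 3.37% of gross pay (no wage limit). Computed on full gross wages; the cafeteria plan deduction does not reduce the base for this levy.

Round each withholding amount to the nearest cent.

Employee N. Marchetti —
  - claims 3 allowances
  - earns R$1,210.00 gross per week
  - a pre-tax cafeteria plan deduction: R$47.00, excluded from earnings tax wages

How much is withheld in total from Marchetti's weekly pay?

Earnings Tax: taxable = R$1,210.00 − R$47.00 − 3×R$209.00 = R$536.00
  R$24.50 + 11.3% × (R$536.00 − R$500.00) = R$24.50 + 11.3% × R$36.00 = R$28.57
Long-Term Care Levy: 3.37% × R$1,210.00 = R$40.78
Total: R$28.57 + R$40.78 = R$69.35

R$69.35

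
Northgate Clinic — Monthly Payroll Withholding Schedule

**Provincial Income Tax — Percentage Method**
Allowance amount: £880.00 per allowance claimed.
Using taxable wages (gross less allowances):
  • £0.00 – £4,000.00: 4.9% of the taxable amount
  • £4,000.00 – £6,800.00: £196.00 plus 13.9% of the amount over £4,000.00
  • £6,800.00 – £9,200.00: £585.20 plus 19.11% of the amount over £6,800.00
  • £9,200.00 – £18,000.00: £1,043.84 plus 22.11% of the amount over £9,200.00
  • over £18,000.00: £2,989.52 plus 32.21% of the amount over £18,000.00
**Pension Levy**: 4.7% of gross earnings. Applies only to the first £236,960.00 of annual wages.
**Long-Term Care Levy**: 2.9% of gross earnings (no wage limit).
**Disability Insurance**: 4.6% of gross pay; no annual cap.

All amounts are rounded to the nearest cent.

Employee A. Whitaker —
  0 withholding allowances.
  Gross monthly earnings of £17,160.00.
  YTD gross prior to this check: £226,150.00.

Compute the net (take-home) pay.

Provincial Income Tax: taxable = £17,160.00
  £1,043.84 + 22.11% × (£17,160.00 − £9,200.00) = £1,043.84 + 22.11% × £7,960.00 = £2,803.80
Pension Levy: cap £236,960.00 − YTD £226,150.00 = £10,810.00 subject; 4.7% × £10,810.00 = £508.07
Long-Term Care Levy: 2.9% × £17,160.00 = £497.64
Disability Insurance: 4.6% × £17,160.00 = £789.36
Total withheld: £2,803.80 + £508.07 + £497.64 + £789.36 = £4,598.87
Net pay: £17,160.00 − £4,598.87 = £12,561.13

£12,561.13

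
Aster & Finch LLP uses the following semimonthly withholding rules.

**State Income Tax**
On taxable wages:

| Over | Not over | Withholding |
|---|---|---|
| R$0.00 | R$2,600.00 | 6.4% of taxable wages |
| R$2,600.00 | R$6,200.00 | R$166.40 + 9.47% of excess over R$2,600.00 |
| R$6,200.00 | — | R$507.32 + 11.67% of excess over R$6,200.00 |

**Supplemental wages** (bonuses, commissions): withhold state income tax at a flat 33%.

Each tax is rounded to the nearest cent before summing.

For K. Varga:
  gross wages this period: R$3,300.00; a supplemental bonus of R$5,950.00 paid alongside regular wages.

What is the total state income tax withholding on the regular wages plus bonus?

R$2,196.19

State Income Tax: taxable = R$3,300.00
  R$166.40 + 9.47% × (R$3,300.00 − R$2,600.00) = R$166.40 + 9.47% × R$700.00 = R$232.69
Supplemental (33% flat on bonus): 33% × R$5,950.00 = R$1,963.50
Total state income tax: R$232.69 + R$1,963.50 = R$2,196.19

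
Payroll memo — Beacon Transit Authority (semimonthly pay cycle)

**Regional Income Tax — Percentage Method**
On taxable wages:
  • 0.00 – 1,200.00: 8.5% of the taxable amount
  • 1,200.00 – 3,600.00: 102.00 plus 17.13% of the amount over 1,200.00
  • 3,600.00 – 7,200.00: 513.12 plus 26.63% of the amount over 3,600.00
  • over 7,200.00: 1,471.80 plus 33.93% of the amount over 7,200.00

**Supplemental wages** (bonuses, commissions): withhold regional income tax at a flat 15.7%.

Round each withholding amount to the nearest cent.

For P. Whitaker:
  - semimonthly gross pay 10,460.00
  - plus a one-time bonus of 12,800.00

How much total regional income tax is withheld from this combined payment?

4,587.52

Regional Income Tax: taxable = 10,460.00
  1,471.80 + 33.93% × (10,460.00 − 7,200.00) = 1,471.80 + 33.93% × 3,260.00 = 2,577.92
Supplemental (15.7% flat on bonus): 15.7% × 12,800.00 = 2,009.60
Total regional income tax: 2,577.92 + 2,009.60 = 4,587.52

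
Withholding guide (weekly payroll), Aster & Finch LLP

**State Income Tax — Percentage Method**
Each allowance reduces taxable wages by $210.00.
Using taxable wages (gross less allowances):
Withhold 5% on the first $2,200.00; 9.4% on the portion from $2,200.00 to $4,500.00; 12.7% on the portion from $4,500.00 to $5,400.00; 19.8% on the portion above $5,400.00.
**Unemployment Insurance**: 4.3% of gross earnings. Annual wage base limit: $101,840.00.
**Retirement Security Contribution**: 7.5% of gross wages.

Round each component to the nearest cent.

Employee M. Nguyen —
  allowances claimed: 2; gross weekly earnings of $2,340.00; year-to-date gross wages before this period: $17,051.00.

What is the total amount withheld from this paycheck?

State Income Tax: taxable = $2,340.00 − 2×$210.00 = $1,920.00
  5% × $1,920.00 = $96.00
Unemployment Insurance: 4.3% × $2,340.00 = $100.62
Retirement Security Contribution: 7.5% × $2,340.00 = $175.50
Total: $96.00 + $100.62 + $175.50 = $372.12

$372.12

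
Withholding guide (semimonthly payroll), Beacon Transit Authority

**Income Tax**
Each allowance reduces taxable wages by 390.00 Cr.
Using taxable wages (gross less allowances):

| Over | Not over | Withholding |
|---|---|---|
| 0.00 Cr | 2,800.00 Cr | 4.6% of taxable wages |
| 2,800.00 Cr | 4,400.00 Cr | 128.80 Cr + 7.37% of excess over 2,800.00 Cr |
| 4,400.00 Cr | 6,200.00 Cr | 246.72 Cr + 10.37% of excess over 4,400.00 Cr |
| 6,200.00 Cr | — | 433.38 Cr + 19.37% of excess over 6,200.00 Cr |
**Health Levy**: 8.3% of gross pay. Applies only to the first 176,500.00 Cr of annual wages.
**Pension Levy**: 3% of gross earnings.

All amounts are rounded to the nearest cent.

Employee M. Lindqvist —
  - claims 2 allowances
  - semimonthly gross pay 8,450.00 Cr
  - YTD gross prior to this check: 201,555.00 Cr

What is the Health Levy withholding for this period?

Health Levy: YTD 201,555.00 Cr ≥ cap 176,500.00 Cr → 0.00 Cr

0.00 Cr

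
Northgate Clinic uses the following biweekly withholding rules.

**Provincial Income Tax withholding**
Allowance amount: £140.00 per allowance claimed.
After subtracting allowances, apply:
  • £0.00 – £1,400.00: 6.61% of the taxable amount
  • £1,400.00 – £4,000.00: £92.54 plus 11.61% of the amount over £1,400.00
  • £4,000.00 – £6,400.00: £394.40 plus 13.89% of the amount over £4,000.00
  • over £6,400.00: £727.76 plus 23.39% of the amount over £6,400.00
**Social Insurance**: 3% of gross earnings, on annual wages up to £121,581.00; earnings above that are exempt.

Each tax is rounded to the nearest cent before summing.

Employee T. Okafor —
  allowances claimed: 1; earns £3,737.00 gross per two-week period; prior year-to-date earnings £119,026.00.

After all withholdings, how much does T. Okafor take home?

£3,312.74

Provincial Income Tax: taxable = £3,737.00 − 1×£140.00 = £3,597.00
  £92.54 + 11.61% × (£3,597.00 − £1,400.00) = £92.54 + 11.61% × £2,197.00 = £347.61
Social Insurance: cap £121,581.00 − YTD £119,026.00 = £2,555.00 subject; 3% × £2,555.00 = £76.65
Total withheld: £347.61 + £76.65 = £424.26
Net pay: £3,737.00 − £424.26 = £3,312.74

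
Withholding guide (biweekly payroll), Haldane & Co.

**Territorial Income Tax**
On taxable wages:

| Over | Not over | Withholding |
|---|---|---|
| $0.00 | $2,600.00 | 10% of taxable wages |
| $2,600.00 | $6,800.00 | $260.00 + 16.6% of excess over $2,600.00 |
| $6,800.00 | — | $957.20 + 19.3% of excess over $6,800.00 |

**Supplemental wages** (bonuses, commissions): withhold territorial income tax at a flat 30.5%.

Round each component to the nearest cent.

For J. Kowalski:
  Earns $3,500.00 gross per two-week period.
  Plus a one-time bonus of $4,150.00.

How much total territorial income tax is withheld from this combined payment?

Territorial Income Tax: taxable = $3,500.00
  $260.00 + 16.6% × ($3,500.00 − $2,600.00) = $260.00 + 16.6% × $900.00 = $409.40
Supplemental (30.5% flat on bonus): 30.5% × $4,150.00 = $1,265.75
Total territorial income tax: $409.40 + $1,265.75 = $1,675.15

$1,675.15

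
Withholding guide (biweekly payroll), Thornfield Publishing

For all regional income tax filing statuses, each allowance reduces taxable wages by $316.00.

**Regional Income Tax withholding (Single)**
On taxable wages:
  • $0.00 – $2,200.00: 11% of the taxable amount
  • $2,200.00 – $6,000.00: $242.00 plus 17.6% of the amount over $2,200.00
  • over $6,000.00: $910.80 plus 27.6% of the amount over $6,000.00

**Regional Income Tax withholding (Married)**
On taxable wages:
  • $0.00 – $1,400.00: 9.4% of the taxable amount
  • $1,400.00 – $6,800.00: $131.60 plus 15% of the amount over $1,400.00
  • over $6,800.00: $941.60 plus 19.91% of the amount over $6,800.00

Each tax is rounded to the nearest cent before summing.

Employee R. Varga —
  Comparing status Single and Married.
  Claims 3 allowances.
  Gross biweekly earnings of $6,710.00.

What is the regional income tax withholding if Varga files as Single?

Regional Income Tax (Single): taxable = $6,710.00 − 3×$316.00 = $5,762.00
  $242.00 + 17.6% × ($5,762.00 − $2,200.00) = $242.00 + 17.6% × $3,562.00 = $868.91

$868.91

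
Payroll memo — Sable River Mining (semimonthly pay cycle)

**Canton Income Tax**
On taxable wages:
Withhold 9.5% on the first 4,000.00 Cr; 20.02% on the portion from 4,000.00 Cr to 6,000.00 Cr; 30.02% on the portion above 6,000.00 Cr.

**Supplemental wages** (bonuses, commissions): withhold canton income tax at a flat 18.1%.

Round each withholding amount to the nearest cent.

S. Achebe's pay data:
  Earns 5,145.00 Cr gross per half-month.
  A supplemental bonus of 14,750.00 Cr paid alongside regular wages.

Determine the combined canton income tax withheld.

3,278.98 Cr

Canton Income Tax: taxable = 5,145.00 Cr
  380.00 Cr + 20.02% × (5,145.00 Cr − 4,000.00 Cr) = 380.00 Cr + 20.02% × 1,145.00 Cr = 609.23 Cr
Supplemental (18.1% flat on bonus): 18.1% × 14,750.00 Cr = 2,669.75 Cr
Total canton income tax: 609.23 Cr + 2,669.75 Cr = 3,278.98 Cr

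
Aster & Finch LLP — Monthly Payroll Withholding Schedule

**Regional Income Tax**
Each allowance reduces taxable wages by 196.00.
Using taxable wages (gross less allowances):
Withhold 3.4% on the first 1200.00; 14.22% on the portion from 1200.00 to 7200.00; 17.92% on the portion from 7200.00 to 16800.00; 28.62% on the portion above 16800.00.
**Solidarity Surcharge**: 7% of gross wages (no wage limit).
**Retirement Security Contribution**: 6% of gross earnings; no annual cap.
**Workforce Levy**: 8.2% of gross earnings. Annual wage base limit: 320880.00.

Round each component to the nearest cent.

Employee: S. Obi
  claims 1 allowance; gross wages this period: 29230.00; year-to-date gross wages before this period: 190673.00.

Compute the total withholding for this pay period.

12312.45

Regional Income Tax: taxable = 29230.00 − 1×196.00 = 29034.00
  2614.32 + 28.62% × (29034.00 − 16800.00) = 2614.32 + 28.62% × 12234.00 = 6115.69
Solidarity Surcharge: 7% × 29230.00 = 2046.10
Retirement Security Contribution: 6% × 29230.00 = 1753.80
Workforce Levy: 8.2% × 29230.00 = 2396.86
Total: 6115.69 + 2046.10 + 1753.80 + 2396.86 = 12312.45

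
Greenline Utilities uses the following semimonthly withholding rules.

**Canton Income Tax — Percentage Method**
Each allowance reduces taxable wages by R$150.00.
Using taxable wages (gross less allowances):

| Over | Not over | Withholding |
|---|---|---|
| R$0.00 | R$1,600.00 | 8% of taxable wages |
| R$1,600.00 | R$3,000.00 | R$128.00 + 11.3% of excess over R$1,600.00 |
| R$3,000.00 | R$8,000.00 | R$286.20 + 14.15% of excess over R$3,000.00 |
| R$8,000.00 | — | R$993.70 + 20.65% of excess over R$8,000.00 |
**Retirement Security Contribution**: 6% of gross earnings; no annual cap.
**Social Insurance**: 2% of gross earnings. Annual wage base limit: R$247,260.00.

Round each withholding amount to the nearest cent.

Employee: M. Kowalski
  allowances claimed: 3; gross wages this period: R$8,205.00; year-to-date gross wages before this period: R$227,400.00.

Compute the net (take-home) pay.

R$6,589.57

Canton Income Tax: taxable = R$8,205.00 − 3×R$150.00 = R$7,755.00
  R$286.20 + 14.15% × (R$7,755.00 − R$3,000.00) = R$286.20 + 14.15% × R$4,755.00 = R$959.03
Retirement Security Contribution: 6% × R$8,205.00 = R$492.30
Social Insurance: 2% × R$8,205.00 = R$164.10
Total withheld: R$959.03 + R$492.30 + R$164.10 = R$1,615.43
Net pay: R$8,205.00 − R$1,615.43 = R$6,589.57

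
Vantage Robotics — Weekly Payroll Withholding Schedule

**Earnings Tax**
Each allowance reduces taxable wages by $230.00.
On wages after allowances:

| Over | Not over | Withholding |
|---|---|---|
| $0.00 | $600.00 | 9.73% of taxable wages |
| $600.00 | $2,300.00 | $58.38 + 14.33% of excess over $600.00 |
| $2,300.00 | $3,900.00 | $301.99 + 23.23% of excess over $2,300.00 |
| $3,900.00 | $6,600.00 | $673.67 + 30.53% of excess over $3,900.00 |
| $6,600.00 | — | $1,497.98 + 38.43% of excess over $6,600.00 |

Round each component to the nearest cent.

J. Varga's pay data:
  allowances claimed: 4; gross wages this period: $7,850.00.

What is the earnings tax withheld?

$1,624.80

Earnings Tax: taxable = $7,850.00 − 4×$230.00 = $6,930.00
  $1,497.98 + 38.43% × ($6,930.00 − $6,600.00) = $1,497.98 + 38.43% × $330.00 = $1,624.80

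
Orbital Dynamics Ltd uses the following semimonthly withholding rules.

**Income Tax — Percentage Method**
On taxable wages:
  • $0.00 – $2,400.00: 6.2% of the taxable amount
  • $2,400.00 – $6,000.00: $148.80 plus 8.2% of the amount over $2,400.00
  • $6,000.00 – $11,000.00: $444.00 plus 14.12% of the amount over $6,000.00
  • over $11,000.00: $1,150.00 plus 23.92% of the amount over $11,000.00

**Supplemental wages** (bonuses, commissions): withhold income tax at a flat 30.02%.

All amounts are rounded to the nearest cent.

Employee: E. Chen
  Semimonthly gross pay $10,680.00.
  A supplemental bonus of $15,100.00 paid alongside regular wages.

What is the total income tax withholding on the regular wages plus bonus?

$5,637.84

Income Tax: taxable = $10,680.00
  $444.00 + 14.12% × ($10,680.00 − $6,000.00) = $444.00 + 14.12% × $4,680.00 = $1,104.82
Supplemental (30.02% flat on bonus): 30.02% × $15,100.00 = $4,533.02
Total income tax: $1,104.82 + $4,533.02 = $5,637.84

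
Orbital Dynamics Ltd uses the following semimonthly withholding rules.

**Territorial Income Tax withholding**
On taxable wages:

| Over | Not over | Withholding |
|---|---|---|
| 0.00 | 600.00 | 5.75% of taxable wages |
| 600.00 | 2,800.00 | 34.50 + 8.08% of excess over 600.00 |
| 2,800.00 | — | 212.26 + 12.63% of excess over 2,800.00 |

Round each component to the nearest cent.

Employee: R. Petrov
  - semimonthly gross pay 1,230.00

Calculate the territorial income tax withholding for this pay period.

Territorial Income Tax: taxable = 1,230.00
  34.50 + 8.08% × (1,230.00 − 600.00) = 34.50 + 8.08% × 630.00 = 85.40

85.40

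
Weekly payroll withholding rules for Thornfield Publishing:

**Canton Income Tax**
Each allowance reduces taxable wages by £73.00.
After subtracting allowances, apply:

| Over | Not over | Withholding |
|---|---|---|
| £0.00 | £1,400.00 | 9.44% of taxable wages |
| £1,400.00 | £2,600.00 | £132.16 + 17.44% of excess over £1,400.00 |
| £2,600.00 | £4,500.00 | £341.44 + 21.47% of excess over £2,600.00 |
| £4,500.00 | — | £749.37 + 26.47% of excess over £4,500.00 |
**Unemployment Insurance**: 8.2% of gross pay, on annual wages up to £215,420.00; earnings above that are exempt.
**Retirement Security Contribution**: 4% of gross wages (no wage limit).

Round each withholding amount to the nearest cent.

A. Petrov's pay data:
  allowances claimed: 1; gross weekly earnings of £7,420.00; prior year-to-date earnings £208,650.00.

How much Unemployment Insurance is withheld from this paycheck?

Unemployment Insurance: cap £215,420.00 − YTD £208,650.00 = £6,770.00 subject; 8.2% × £6,770.00 = £555.14

£555.14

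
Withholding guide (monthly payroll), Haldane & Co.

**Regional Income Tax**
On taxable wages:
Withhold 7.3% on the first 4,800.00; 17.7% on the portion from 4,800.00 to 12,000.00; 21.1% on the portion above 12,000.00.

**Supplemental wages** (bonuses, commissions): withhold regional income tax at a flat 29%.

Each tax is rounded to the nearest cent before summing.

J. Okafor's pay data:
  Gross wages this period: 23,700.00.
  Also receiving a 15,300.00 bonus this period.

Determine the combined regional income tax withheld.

Regional Income Tax: taxable = 23,700.00
  1,624.80 + 21.1% × (23,700.00 − 12,000.00) = 1,624.80 + 21.1% × 11,700.00 = 4,093.50
Supplemental (29% flat on bonus): 29% × 15,300.00 = 4,437.00
Total regional income tax: 4,093.50 + 4,437.00 = 8,530.50

8,530.50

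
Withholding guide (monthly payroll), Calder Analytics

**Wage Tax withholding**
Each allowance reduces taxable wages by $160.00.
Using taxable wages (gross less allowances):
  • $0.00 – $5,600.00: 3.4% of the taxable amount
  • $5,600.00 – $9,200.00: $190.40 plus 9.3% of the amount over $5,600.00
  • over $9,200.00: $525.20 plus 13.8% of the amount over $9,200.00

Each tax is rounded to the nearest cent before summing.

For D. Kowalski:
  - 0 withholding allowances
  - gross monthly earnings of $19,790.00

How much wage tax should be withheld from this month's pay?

Wage Tax: taxable = $19,790.00
  $525.20 + 13.8% × ($19,790.00 − $9,200.00) = $525.20 + 13.8% × $10,590.00 = $1,986.62

$1,986.62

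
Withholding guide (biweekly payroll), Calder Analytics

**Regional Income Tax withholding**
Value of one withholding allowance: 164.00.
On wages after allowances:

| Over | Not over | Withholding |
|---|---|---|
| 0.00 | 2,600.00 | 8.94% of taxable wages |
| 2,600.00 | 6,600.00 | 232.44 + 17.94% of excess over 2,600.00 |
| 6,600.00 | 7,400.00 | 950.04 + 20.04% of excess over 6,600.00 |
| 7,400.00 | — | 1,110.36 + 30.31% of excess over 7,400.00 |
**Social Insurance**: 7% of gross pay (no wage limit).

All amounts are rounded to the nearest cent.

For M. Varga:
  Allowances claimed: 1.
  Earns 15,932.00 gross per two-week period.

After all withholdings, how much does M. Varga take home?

Regional Income Tax: taxable = 15,932.00 − 1×164.00 = 15,768.00
  1,110.36 + 30.31% × (15,768.00 − 7,400.00) = 1,110.36 + 30.31% × 8,368.00 = 3,646.70
Social Insurance: 7% × 15,932.00 = 1,115.24
Total withheld: 3,646.70 + 1,115.24 = 4,761.94
Net pay: 15,932.00 − 4,761.94 = 11,170.06

11,170.06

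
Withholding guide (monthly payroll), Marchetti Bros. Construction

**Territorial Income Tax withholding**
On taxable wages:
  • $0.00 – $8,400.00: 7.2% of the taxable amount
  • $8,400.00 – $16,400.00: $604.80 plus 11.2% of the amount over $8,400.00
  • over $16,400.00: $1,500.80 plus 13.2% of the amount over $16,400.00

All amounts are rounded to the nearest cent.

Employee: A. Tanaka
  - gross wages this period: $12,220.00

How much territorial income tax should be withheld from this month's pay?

Territorial Income Tax: taxable = $12,220.00
  $604.80 + 11.2% × ($12,220.00 − $8,400.00) = $604.80 + 11.2% × $3,820.00 = $1,032.64

$1,032.64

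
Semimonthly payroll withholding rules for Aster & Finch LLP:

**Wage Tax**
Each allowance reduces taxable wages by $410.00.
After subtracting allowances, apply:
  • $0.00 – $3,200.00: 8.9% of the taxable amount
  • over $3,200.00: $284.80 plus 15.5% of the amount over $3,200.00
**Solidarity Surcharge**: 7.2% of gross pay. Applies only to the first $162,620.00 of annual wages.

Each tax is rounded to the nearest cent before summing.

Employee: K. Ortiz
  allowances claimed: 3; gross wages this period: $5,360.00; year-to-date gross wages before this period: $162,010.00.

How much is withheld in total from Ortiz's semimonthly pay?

$472.87

Wage Tax: taxable = $5,360.00 − 3×$410.00 = $4,130.00
  $284.80 + 15.5% × ($4,130.00 − $3,200.00) = $284.80 + 15.5% × $930.00 = $428.95
Solidarity Surcharge: cap $162,620.00 − YTD $162,010.00 = $610.00 subject; 7.2% × $610.00 = $43.92
Total: $428.95 + $43.92 = $472.87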